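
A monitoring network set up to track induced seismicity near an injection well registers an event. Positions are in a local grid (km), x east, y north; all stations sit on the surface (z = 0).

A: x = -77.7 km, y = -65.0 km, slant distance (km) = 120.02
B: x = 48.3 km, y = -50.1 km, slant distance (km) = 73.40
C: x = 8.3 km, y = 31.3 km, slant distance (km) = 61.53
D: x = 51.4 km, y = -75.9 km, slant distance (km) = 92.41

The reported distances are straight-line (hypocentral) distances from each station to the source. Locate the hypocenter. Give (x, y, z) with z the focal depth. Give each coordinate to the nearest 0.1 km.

Each station gives a sphere (x−x_i)² + (y−y_i)² + z² = d_i² (stations at z=0).
Subtracting the A sphere from B and C: z² cancels, leaving linear equations in x and y:
252.0 x + 29.8 y = 3597.85
172.0 x + 192.6 y = 1405.15
Solving: x ≈ 14.998, y ≈ -6.098 km (keep extra digits for the depth step; rounded: 15.0, -6.1).
Then from the A sphere: z² = 120.02² − (x + 77.7)² − (y + 65.0)² with x = 14.998, y = -6.098, so z ≈ 48.399 ≈ 48.4 km.

x ≈ 15.0 km, y ≈ -6.1 km, depth ≈ 48.4 km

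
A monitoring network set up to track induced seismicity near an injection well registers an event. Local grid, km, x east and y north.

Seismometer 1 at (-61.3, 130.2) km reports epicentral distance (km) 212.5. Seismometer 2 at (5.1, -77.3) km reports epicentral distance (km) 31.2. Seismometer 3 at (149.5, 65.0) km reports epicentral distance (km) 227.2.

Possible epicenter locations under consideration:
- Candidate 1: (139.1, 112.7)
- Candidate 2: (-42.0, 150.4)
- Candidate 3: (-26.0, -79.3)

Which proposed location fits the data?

For each candidate, compare |candidate − station| to the reported distance:
Candidate 1: residuals Seismometer 1 11.3, Seismometer 2 201.3, Seismometer 3 178.4 → max 201.3 km
Candidate 2: residuals Seismometer 1 184.6, Seismometer 2 201.3, Seismometer 3 17.5 → max 201.3 km
Candidate 3: residuals Seismometer 1 0.0, Seismometer 2 0.0, Seismometer 3 0.0 → max 0.0 km
Only Candidate 3 has all residuals ≈ 0.

Candidate 3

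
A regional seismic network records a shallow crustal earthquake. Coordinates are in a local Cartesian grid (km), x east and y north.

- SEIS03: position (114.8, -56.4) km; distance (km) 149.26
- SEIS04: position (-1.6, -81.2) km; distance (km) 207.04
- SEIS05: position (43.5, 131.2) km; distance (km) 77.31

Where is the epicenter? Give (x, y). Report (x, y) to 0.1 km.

Circle about each station: (x − 114.8)² + (y + 56.4)² = 149.26²; (x + 1.6)² + (y + 81.2)² = 207.04²; (x − 43.5)² + (y − 131.2)² = 77.31².
Subtracting the SEIS03 equation from the SEIS04 and SEIS05 equations removes the quadratic terms:
-232.8 x − 49.6 y = -30351.01
-142.6 x + 375.2 y = 19047.40
Solving the 2×2 system: x ≈ 110.6, y ≈ 92.8 km.

110.6 km east, 92.8 km north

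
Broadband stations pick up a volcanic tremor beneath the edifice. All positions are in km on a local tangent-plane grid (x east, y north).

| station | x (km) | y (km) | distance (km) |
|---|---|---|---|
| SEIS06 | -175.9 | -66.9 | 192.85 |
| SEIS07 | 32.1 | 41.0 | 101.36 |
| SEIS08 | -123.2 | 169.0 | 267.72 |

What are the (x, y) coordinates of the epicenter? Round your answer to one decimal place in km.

Circle about each station: (x + 175.9)² + (y + 66.9)² = 192.85²; (x − 32.1)² + (y − 41.0)² = 101.36²; (x + 123.2)² + (y − 169.0)² = 267.72².
Subtracting the SEIS06 equation from the SEIS07 and SEIS08 equations removes the quadratic terms:
416.0 x + 215.8 y = -5787.74
105.4 x + 471.8 y = -26160.06
Solving the 2×2 system: x ≈ 16.8, y ≈ -59.2 km.

16.8 km east, -59.2 km north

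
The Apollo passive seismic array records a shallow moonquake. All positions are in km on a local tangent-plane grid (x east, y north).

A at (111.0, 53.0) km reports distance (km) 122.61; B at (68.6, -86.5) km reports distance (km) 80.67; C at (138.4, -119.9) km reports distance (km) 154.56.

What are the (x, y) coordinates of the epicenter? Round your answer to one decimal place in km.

x ≈ 16.4 km, y ≈ -25.0 km

Circle about each station: (x − 111.0)² + (y − 53.0)² = 122.61²; (x − 68.6)² + (y + 86.5)² = 80.67²; (x − 138.4)² + (y + 119.9)² = 154.56².
Subtracting the A equation from the B and C equations removes the quadratic terms:
-84.8 x − 279.0 y = 5583.77
54.8 x − 345.8 y = 9544.99
Solving the 2×2 system: x ≈ 16.4, y ≈ -25.0 km.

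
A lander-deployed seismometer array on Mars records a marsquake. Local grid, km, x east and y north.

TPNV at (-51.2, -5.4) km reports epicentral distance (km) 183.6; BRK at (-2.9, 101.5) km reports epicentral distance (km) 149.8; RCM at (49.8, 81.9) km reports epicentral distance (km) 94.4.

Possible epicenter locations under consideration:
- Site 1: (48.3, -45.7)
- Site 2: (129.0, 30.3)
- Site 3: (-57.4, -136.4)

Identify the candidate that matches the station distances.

Site 2

For each candidate, compare |candidate − station| to the reported distance:
Site 1: residuals TPNV 76.2, BRK 6.1, RCM 33.2 → max 76.2 km
Site 2: residuals TPNV 0.1, BRK 0.1, RCM 0.1 → max 0.1 km
Site 3: residuals TPNV 52.5, BRK 94.3, RCM 148.8 → max 148.8 km
Only Site 2 has all residuals ≈ 0.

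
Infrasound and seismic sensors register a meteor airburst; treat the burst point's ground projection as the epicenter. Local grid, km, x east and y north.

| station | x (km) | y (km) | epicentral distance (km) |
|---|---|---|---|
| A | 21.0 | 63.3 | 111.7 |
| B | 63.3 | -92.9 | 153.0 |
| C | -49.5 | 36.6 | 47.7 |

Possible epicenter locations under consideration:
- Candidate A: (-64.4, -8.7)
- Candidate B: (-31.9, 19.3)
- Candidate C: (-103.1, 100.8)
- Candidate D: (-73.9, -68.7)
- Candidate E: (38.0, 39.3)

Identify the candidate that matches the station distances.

For each candidate, compare |candidate − station| to the reported distance:
Candidate A: residuals A 0.0, B 0.0, C 0.0 → max 0.0 km
Candidate B: residuals A 42.9, B 5.9, C 23.0 → max 42.9 km
Candidate C: residuals A 17.9, B 102.4, C 35.9 → max 102.4 km
Candidate D: residuals A 50.9, B 13.7, C 60.4 → max 60.4 km
Candidate E: residuals A 82.3, B 18.4, C 39.8 → max 82.3 km
Only Candidate A has all residuals ≈ 0.

Candidate A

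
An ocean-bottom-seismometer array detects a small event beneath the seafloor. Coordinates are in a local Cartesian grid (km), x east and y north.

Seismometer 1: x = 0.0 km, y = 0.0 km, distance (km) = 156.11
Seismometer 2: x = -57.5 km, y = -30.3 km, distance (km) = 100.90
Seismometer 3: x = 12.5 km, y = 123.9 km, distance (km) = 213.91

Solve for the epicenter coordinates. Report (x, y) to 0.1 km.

(-155.9, -8.0)

Circle about each station: x² + y² = 156.11²; (x + 57.5)² + (y + 30.3)² = 100.90²; (x − 12.5)² + (y − 123.9)² = 213.91².
Subtracting the Seismometer 1 equation from the Seismometer 2 and Seismometer 3 equations removes the quadratic terms:
-115.0 x − 60.6 y = 18413.86
25.0 x + 247.8 y = -5879.70
Solving the 2×2 system: x ≈ -155.9, y ≈ -8.0 km.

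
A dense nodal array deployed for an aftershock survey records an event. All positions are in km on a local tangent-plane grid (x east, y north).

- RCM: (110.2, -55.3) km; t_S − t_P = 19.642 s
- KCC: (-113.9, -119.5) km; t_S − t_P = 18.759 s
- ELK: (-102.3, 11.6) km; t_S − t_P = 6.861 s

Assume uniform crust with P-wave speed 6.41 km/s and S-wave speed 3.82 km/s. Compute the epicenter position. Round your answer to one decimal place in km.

Distance from S−P lag: d = Δt · v_P v_S / (v_P − v_S) = Δt · (6.41·3.82)/(6.41−3.82) ≈ 9.4541·Δt.
So d_RCM = 185.70, d_KCC = 177.35, d_ELK = 64.86 km.
Circle about each station: (x − 110.2)² + (y + 55.3)² = 185.70²; (x + 113.9)² + (y + 119.5)² = 177.35²; (x + 102.3)² + (y − 11.6)² = 64.86².
Subtracting pairs of circle equations eliminates x²+y² and gives linear equations (the radical axes):
-448.2 x − 128.4 y = 15082.80
-425.0 x + 133.8 y = 25675.39
Solving the 2×2 system: x ≈ -46.4, y ≈ 44.5 km.
Check against RCM (with the unrounded x, y): √((x − 110.2)²+(y + 55.3)²) = 185.70 ≈ 185.70 km. ✓

x ≈ -46.4 km, y ≈ 44.5 km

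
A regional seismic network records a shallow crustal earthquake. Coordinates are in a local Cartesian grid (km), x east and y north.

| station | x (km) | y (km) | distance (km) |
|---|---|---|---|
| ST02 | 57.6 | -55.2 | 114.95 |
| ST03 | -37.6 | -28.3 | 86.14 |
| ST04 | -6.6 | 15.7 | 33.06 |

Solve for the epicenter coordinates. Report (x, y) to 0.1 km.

4.6 km east, 46.8 km north

Circle about each station: (x − 57.6)² + (y + 55.2)² = 114.95²; (x + 37.6)² + (y + 28.3)² = 86.14²; (x + 6.6)² + (y − 15.7)² = 33.06².
Subtracting the ST02 equation from the ST03 and ST04 equations removes the quadratic terms:
-190.4 x + 53.8 y = 1643.25
-128.4 x + 141.8 y = 6045.79
Solving the 2×2 system: x ≈ 4.6, y ≈ 46.8 km.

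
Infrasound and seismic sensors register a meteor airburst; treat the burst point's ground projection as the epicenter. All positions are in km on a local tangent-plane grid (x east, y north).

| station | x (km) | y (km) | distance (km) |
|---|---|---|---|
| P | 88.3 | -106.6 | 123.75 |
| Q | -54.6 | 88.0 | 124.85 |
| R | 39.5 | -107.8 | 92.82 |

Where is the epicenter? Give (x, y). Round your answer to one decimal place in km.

-6.7 km east, -27.3 km north

Circle about each station: (x − 88.3)² + (y + 106.6)² = 123.75²; (x + 54.6)² + (y − 88.0)² = 124.85²; (x − 39.5)² + (y + 107.8)² = 92.82².
Subtracting the P equation from the Q and R equations removes the quadratic terms:
-285.8 x + 389.2 y = -8708.75
-97.6 x − 2.4 y = 719.15
Solving the 2×2 system: x ≈ -6.7, y ≈ -27.3 km.
Check against P (with the unrounded x, y): √((x − 88.3)²+(y + 106.6)²) = 123.75 ≈ 123.75 km. ✓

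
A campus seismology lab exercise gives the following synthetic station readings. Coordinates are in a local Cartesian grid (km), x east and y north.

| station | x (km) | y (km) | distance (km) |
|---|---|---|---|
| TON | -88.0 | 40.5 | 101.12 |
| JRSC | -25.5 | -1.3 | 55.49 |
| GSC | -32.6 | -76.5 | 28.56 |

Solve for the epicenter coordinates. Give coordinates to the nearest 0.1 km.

x ≈ -47.6 km, y ≈ -52.2 km

Circle about each station: (x + 88.0)² + (y − 40.5)² = 101.12²; (x + 25.5)² + (y + 1.3)² = 55.49²; (x + 32.6)² + (y + 76.5)² = 28.56².
Subtracting the TON equation from the JRSC and GSC equations removes the quadratic terms:
125.0 x − 83.6 y = -1586.20
110.8 x − 234.0 y = 6940.34
Solving the 2×2 system: x ≈ -47.6, y ≈ -52.2 km.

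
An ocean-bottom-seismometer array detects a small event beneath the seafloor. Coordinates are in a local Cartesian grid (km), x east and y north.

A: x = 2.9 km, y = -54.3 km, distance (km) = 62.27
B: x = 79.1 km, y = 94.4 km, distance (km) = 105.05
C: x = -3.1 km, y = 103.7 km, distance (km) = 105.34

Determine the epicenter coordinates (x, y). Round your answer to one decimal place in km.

(27.5, 2.9)

Circle about each station: (x − 2.9)² + (y + 54.3)² = 62.27²; (x − 79.1)² + (y − 94.4)² = 105.05²; (x + 3.1)² + (y − 103.7)² = 105.34².
Subtracting pairs of circle equations eliminates x²+y² and gives linear equations (the radical axes):
152.4 x + 297.4 y = 5053.32
-12.0 x + 316.0 y = 587.44
Solving the 2×2 system: x ≈ 27.5, y ≈ 2.9 km.
Check against A (with the unrounded x, y): √((x − 2.9)²+(y + 54.3)²) = 62.27 ≈ 62.27 km. ✓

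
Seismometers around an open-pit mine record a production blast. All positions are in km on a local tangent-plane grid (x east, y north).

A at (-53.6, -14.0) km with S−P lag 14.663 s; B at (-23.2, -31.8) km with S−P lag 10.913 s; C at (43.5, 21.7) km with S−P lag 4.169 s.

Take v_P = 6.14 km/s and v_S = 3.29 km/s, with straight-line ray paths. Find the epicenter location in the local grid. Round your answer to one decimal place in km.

50.1 km east, -7.1 km north

Distance from S−P lag: d = Δt · v_P v_S / (v_P − v_S) = Δt · (6.14·3.29)/(6.14−3.29) ≈ 7.0879·Δt.
So d_A = 103.93, d_B = 77.35, d_C = 29.55 km.
Circle about each station: (x + 53.6)² + (y + 14.0)² = 103.93²; (x + 23.2)² + (y + 31.8)² = 77.35²; (x − 43.5)² + (y − 21.7)² = 29.55².
Subtracting the A equation from the B and C equations removes the quadratic terms:
60.8 x − 35.6 y = 3298.94
194.2 x + 71.4 y = 9222.42
Solving the 2×2 system: x ≈ 50.1, y ≈ -7.1 km.
Check against A (with the unrounded x, y): √((x + 53.6)²+(y + 14.0)²) = 103.93 ≈ 103.93 km. ✓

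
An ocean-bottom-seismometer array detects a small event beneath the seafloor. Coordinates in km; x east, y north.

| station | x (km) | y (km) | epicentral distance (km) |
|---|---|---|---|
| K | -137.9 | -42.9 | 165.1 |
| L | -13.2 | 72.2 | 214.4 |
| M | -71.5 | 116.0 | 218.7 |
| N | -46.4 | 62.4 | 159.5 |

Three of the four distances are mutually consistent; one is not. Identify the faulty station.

Solve using three stations at a time. Using K, M, N (subtract circle equations pairwise → linear system) gives (x, y) ≈ (22.7, -81.4).
Distances from that point to each station vs reported:
  K: calculated 165.2 vs reported 165.1 → residual 0.1 km
  L: calculated 157.8 vs reported 214.4 → residual 56.6 km
  M: calculated 218.7 vs reported 218.7 → residual 0.0 km
  N: calculated 159.6 vs reported 159.5 → residual 0.1 km
K, M, N are mutually consistent (residuals ≈ 0); L is off by 56.6 km.

L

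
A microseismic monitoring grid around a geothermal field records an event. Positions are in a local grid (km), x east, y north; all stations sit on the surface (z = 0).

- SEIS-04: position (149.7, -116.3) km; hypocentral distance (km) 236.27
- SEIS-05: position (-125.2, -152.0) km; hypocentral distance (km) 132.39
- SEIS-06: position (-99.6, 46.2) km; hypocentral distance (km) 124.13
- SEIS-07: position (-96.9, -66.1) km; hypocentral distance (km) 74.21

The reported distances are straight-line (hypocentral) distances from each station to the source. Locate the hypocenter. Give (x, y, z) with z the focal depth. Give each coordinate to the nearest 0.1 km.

Each station gives a sphere (x−x_i)² + (y−y_i)² + z² = d_i² (stations at z=0).
Subtracting the SEIS-04 sphere from SEIS-05 and SEIS-06: z² cancels, leaving linear equations in x and y:
-549.8 x − 71.4 y = 41139.66
-498.6 x + 325.0 y = 16534.08
Solving: x ≈ -67.905, y ≈ -53.302 km (keep extra digits for the depth step; rounded: -67.9, -53.3).
Then from the SEIS-04 sphere: z² = 236.27² − (x − 149.7)² − (y + 116.3)² with x = -67.905, y = -53.302, so z ≈ 67.103 ≈ 67.1 km.

x ≈ -67.9 km, y ≈ -53.3 km, depth ≈ 67.1 km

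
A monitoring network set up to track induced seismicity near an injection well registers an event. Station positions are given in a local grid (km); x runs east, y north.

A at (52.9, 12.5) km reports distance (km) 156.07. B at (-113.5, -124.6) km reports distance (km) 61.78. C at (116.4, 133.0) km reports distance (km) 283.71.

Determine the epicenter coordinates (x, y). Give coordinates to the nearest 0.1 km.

Circle about each station: (x − 52.9)² + (y − 12.5)² = 156.07²; (x + 113.5)² + (y + 124.6)² = 61.78²; (x − 116.4)² + (y − 133.0)² = 283.71².
Subtracting pairs of circle equations eliminates x²+y² and gives linear equations (the radical axes):
-332.8 x − 274.2 y = 45993.83
127.0 x + 241.0 y = -27850.22
Solving the 2×2 system: x ≈ -76.0, y ≈ -75.5 km.

x ≈ -76.0 km, y ≈ -75.5 km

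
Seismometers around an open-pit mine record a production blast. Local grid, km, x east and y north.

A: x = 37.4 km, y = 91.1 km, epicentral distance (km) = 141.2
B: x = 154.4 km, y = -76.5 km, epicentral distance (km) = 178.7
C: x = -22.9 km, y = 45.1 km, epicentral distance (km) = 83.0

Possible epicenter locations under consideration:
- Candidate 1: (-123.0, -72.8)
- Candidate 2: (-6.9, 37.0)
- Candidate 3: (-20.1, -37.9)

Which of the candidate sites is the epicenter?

Candidate 3

For each candidate, compare |candidate − station| to the reported distance:
Candidate 1: residuals A 88.1, B 98.7, C 71.7 → max 98.7 km
Candidate 2: residuals A 71.3, B 18.5, C 65.1 → max 71.3 km
Candidate 3: residuals A 0.0, B 0.0, C 0.0 → max 0.0 km
Only Candidate 3 has all residuals ≈ 0.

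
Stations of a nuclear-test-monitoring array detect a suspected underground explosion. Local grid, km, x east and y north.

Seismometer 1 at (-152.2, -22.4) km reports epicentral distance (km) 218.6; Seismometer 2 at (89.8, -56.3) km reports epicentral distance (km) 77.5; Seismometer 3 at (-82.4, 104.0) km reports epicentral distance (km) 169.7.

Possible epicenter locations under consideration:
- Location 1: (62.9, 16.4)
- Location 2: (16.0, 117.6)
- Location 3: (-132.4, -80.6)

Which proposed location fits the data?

For each candidate, compare |candidate − station| to the reported distance:
Location 1: residuals Seismometer 1 0.0, Seismometer 2 0.0, Seismometer 3 0.0 → max 0.0 km
Location 2: residuals Seismometer 1 0.2, Seismometer 2 111.4, Seismometer 3 70.4 → max 111.4 km
Location 3: residuals Seismometer 1 157.1, Seismometer 2 146.0, Seismometer 3 21.6 → max 157.1 km
Only Location 1 has all residuals ≈ 0.

Location 1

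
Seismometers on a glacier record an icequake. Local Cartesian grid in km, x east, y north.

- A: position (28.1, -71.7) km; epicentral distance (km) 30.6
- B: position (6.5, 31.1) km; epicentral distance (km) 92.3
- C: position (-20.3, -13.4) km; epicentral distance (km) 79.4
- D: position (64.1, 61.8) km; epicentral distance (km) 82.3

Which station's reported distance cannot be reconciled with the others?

D

Solve using three stations at a time. Using A, B, C (subtract circle equations pairwise → linear system) gives (x, y) ≈ (50.0, -50.3).
Distances from that point to each station vs reported:
  A: calculated 30.6 vs reported 30.6 → residual 0.0 km
  B: calculated 92.3 vs reported 92.3 → residual 0.0 km
  C: calculated 79.4 vs reported 79.4 → residual 0.0 km
  D: calculated 113.0 vs reported 82.3 → residual 30.7 km
A, B, C are mutually consistent (residuals ≈ 0); D is off by 30.7 km.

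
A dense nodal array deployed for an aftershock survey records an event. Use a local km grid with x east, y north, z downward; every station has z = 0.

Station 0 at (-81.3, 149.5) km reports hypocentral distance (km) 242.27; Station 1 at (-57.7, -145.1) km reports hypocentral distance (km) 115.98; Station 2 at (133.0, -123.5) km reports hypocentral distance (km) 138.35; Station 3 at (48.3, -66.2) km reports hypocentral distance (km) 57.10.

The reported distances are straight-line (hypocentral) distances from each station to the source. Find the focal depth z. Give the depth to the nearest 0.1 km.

46.5 km

Each station gives a sphere (x−x_i)² + (y−y_i)² + z² = d_i² (stations at z=0).
Subtracting the Station 0 sphere from Station 1 and Station 2: z² cancels, leaving linear equations in x and y:
47.2 x − 589.2 y = 40666.75
428.6 x − 546.0 y = 43535.34
Solving: x ≈ 15.201, y ≈ -67.803 km (keep extra digits for the depth step; rounded: 15.2, -67.8).
Then from the Station 0 sphere: z² = 242.27² − (x + 81.3)² − (y − 149.5)² with x = 15.201, y = -67.803, so z ≈ 46.494 ≈ 46.5 km.
Check against Station 3 (with the unrounded solution): distance 57.10 ≈ 57.10 km. ✓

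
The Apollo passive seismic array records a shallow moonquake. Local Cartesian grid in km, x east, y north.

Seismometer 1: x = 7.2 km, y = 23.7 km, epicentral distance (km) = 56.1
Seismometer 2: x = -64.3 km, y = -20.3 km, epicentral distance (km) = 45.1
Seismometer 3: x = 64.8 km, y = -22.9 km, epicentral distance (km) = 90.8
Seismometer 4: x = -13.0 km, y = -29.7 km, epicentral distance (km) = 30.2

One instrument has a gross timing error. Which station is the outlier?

Seismometer 1

Solve using three stations at a time. Using Seismometer 2, Seismometer 3, Seismometer 4 (subtract circle equations pairwise → linear system) gives (x, y) ≈ (-23.4, -1.4).
Distances from that point to each station vs reported:
  Seismometer 1: calculated 39.6 vs reported 56.1 → residual 16.5 km
  Seismometer 2: calculated 45.0 vs reported 45.1 → residual 0.1 km
  Seismometer 3: calculated 90.8 vs reported 90.8 → residual 0.0 km
  Seismometer 4: calculated 30.1 vs reported 30.2 → residual 0.1 km
Seismometer 2, Seismometer 3, Seismometer 4 are mutually consistent (residuals ≈ 0); Seismometer 1 is off by 16.5 km.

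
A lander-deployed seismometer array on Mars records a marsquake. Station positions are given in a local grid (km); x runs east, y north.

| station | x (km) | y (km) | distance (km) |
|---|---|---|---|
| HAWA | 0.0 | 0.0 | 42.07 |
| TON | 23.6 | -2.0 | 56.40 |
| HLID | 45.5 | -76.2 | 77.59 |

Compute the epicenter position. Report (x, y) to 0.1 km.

-21.1 km east, -36.4 km north

Circle about each station: x² + y² = 42.07²; (x − 23.6)² + (y + 2.0)² = 56.40²; (x − 45.5)² + (y + 76.2)² = 77.59².
Subtracting the HAWA equation from the TON and HLID equations removes the quadratic terms:
47.2 x − 4.0 y = -850.12
91.0 x − 152.4 y = 3626.37
Solving the 2×2 system: x ≈ -21.1, y ≈ -36.4 km.
Check against HAWA (with the unrounded x, y): √(x²+y²) = 42.06 ≈ 42.07 km. ✓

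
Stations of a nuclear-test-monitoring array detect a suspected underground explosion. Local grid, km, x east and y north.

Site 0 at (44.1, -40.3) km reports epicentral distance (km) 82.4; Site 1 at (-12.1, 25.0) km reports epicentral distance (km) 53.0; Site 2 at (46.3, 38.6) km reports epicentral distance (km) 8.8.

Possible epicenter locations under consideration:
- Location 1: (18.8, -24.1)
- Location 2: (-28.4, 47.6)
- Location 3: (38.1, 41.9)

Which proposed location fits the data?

For each candidate, compare |candidate − station| to the reported distance:
Location 1: residuals Site 0 52.4, Site 1 5.0, Site 2 59.7 → max 59.7 km
Location 2: residuals Site 0 31.5, Site 1 25.1, Site 2 66.4 → max 66.4 km
Location 3: residuals Site 0 0.0, Site 1 0.0, Site 2 0.0 → max 0.0 km
Only Location 3 has all residuals ≈ 0.

Location 3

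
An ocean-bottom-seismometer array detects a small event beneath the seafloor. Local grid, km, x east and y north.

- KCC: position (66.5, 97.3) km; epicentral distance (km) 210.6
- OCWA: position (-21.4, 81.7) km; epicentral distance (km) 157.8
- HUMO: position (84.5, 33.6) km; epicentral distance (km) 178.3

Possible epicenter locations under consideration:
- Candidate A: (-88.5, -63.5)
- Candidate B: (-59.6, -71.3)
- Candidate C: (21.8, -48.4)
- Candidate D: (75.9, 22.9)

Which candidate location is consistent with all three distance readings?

Candidate B

For each candidate, compare |candidate − station| to the reported distance:
Candidate A: residuals KCC 12.7, OCWA 2.2, HUMO 20.1 → max 20.1 km
Candidate B: residuals KCC 0.1, OCWA 0.1, HUMO 0.1 → max 0.1 km
Candidate C: residuals KCC 58.2, OCWA 20.7, HUMO 75.1 → max 75.1 km
Candidate D: residuals KCC 135.6, OCWA 44.1, HUMO 164.6 → max 164.6 km
Only Candidate B has all residuals ≈ 0.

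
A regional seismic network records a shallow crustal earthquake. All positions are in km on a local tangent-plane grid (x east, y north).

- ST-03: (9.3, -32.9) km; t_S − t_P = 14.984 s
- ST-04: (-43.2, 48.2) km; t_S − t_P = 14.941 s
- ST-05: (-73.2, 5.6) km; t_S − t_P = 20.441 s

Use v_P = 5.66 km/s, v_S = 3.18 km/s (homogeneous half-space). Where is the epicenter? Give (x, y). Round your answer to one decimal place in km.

x ≈ 64.5 km, y ≈ 60.8 km

Distance from S−P lag: d = Δt · v_P v_S / (v_P − v_S) = Δt · (5.66·3.18)/(5.66−3.18) ≈ 7.2576·Δt.
So d_ST-03 = 108.75, d_ST-04 = 108.44, d_ST-05 = 148.35 km.
Circle about each station: (x − 9.3)² + (y + 32.9)² = 108.75²; (x + 43.2)² + (y − 48.2)² = 108.44²; (x + 73.2)² + (y − 5.6)² = 148.35².
Subtracting the ST-03 equation from the ST-04 and ST-05 equations removes the quadratic terms:
-105.0 x + 162.2 y = 3087.91
-165.0 x + 77.0 y = -5960.46
Solving the 2×2 system: x ≈ 64.5, y ≈ 60.8 km.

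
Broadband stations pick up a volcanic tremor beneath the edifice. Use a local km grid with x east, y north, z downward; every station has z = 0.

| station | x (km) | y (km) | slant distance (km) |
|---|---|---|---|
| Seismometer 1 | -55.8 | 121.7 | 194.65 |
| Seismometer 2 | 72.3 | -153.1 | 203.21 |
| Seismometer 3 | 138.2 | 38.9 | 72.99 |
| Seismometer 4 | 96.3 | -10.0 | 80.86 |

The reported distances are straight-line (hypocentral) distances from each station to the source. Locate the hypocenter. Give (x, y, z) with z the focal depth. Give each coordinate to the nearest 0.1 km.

(106.3, 36.2, 65.6)

Each station gives a sphere (x−x_i)² + (y−y_i)² + z² = d_i² (stations at z=0).
Subtracting the Seismometer 1 sphere from Seismometer 2 and Seismometer 3: z² cancels, leaving linear equations in x and y:
256.2 x − 549.6 y = 7336.69
388.0 x − 165.6 y = 35249.00
Solving: x ≈ 106.300, y ≈ 36.203 km (keep extra digits for the depth step; rounded: 106.3, 36.2).
Then from the Seismometer 1 sphere: z² = 194.65² − (x + 55.8)² − (y − 121.7)² with x = 106.300, y = 36.203, so z ≈ 65.593 ≈ 65.6 km.
Check against Seismometer 4 (with the unrounded solution): distance 80.85 ≈ 80.86 km. ✓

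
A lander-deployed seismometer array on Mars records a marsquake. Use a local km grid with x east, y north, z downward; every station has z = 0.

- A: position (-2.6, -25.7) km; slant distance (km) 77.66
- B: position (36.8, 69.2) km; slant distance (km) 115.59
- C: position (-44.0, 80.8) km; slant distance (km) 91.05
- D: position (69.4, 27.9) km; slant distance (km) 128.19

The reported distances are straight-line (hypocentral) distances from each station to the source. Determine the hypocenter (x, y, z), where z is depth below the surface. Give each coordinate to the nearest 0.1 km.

Each station gives a sphere (x−x_i)² + (y−y_i)² + z² = d_i² (stations at z=0).
Subtracting the A sphere from B and C: z² cancels, leaving linear equations in x and y:
78.8 x + 189.8 y = -1854.34
-82.8 x + 213.0 y = 5538.36
Solving: x ≈ -44.497, y ≈ 8.704 km (keep extra digits for the depth step; rounded: -44.5, 8.7).
Then from the A sphere: z² = 77.66² − (x + 2.6)² − (y + 25.7)² with x = -44.497, y = 8.704, so z ≈ 55.606 ≈ 55.6 km.

x ≈ -44.5 km, y ≈ 8.7 km, depth ≈ 55.6 km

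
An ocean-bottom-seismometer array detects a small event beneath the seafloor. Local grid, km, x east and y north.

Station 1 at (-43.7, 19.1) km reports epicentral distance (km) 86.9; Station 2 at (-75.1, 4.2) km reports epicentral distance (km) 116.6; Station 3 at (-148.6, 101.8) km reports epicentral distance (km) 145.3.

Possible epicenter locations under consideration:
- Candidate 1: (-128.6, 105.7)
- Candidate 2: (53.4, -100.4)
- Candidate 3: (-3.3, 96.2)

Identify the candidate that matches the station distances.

For each candidate, compare |candidate − station| to the reported distance:
Candidate 1: residuals Station 1 34.4, Station 2 1.9, Station 3 124.9 → max 124.9 km
Candidate 2: residuals Station 1 67.1, Station 2 49.1, Station 3 140.5 → max 140.5 km
Candidate 3: residuals Station 1 0.1, Station 2 0.1, Station 3 0.1 → max 0.1 km
Only Candidate 3 has all residuals ≈ 0.

Candidate 3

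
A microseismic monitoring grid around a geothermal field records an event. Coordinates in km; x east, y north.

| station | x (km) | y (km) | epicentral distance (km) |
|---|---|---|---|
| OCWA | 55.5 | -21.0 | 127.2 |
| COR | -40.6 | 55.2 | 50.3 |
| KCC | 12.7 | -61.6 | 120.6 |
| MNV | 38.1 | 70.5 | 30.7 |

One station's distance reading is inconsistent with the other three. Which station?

OCWA

Solve using three stations at a time. Using COR, KCC, MNV (subtract circle equations pairwise → linear system) gives (x, y) ≈ (9.6, 59.0).
Distances from that point to each station vs reported:
  OCWA: calculated 92.2 vs reported 127.2 → residual 35.0 km
  COR: calculated 50.3 vs reported 50.3 → residual 0.0 km
  KCC: calculated 120.6 vs reported 120.6 → residual 0.0 km
  MNV: calculated 30.8 vs reported 30.7 → residual 0.1 km
COR, KCC, MNV are mutually consistent (residuals ≈ 0); OCWA is off by 35.0 km.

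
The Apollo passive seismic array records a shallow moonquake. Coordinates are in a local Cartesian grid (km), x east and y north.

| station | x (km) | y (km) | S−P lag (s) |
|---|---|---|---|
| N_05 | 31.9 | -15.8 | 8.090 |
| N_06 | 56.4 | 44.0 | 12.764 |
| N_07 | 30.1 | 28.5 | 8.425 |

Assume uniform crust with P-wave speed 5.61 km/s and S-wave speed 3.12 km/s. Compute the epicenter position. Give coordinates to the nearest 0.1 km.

(-22.4, 1.1)

Distance from S−P lag: d = Δt · v_P v_S / (v_P − v_S) = Δt · (5.61·3.12)/(5.61−3.12) ≈ 7.0294·Δt.
So d_N_05 = 56.87, d_N_06 = 89.72, d_N_07 = 59.22 km.
Circle about each station: (x − 31.9)² + (y + 15.8)² = 56.87²; (x − 56.4)² + (y − 44.0)² = 89.72²; (x − 30.1)² + (y − 28.5)² = 59.22².
Subtracting pairs of circle equations eliminates x²+y² and gives linear equations (the radical axes):
49.0 x + 119.6 y = -965.77
-3.6 x + 88.6 y = 178.20
Solving the 2×2 system: x ≈ -22.4, y ≈ 1.1 km.
Check against N_05 (with the unrounded x, y): √((x − 31.9)²+(y + 15.8)²) = 56.87 ≈ 56.87 km. ✓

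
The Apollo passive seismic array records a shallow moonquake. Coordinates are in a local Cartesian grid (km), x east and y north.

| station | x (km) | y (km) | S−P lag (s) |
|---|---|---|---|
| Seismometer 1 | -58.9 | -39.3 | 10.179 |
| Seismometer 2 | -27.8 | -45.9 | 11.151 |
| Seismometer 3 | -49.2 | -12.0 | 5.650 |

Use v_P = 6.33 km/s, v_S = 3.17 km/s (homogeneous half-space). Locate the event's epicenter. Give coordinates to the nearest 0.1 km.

Distance from S−P lag: d = Δt · v_P v_S / (v_P − v_S) = Δt · (6.33·3.17)/(6.33−3.17) ≈ 6.3500·Δt.
So d_Seismometer 1 = 64.64, d_Seismometer 2 = 70.81, d_Seismometer 3 = 35.88 km.
Circle about each station: (x + 58.9)² + (y + 39.3)² = 64.64²; (x + 27.8)² + (y + 45.9)² = 70.81²; (x + 49.2)² + (y + 12.0)² = 35.88².
Subtracting the Seismometer 1 equation from the Seismometer 2 and Seismometer 3 equations removes the quadratic terms:
62.2 x − 13.2 y = -2969.78
19.4 x + 54.6 y = 441.90
Solving the 2×2 system: x ≈ -42.8, y ≈ 23.3 km.

-42.8 km east, 23.3 km north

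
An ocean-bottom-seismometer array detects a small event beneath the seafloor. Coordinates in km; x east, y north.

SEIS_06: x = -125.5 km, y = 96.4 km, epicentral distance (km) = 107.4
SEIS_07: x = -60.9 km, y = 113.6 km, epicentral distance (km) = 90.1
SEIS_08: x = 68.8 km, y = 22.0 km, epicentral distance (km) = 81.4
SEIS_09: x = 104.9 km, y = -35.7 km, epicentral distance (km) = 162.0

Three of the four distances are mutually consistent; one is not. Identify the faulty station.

SEIS_08

Solve using three stations at a time. Using SEIS_06, SEIS_07, SEIS_09 (subtract circle equations pairwise → linear system) gives (x, y) ≈ (-45.4, 24.8).
Distances from that point to each station vs reported:
  SEIS_06: calculated 107.4 vs reported 107.4 → residual 0.0 km
  SEIS_07: calculated 90.1 vs reported 90.1 → residual 0.0 km
  SEIS_08: calculated 114.2 vs reported 81.4 → residual 32.8 km
  SEIS_09: calculated 162.0 vs reported 162.0 → residual 0.0 km
SEIS_06, SEIS_07, SEIS_09 are mutually consistent (residuals ≈ 0); SEIS_08 is off by 32.8 km.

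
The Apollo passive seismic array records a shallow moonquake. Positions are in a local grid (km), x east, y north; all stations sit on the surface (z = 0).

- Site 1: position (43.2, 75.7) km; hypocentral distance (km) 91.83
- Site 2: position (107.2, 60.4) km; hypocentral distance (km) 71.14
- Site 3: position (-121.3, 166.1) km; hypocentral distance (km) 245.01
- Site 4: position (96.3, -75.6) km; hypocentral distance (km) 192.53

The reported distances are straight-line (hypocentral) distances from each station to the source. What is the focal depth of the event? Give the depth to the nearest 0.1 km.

51.5 km

Each station gives a sphere (x−x_i)² + (y−y_i)² + z² = d_i² (stations at z=0).
Subtracting the Site 1 sphere from Site 2 and Site 3: z² cancels, leaving linear equations in x and y:
128.0 x − 30.6 y = 10915.12
-329.0 x + 180.8 y = -16890.98
Solving: x ≈ 111.403, y ≈ 109.295 km (keep extra digits for the depth step; rounded: 111.4, 109.3).
Then from the Site 1 sphere: z² = 91.83² − (x − 43.2)² − (y − 75.7)² with x = 111.403, y = 109.295, so z ≈ 51.502 ≈ 51.5 km.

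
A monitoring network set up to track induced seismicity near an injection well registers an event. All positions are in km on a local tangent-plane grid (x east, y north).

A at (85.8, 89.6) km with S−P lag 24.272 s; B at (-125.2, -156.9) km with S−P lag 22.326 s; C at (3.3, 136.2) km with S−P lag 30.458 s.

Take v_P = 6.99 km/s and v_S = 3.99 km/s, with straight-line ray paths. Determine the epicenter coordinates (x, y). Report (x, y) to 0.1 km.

(81.3, -136.0)

Distance from S−P lag: d = Δt · v_P v_S / (v_P − v_S) = Δt · (6.99·3.99)/(6.99−3.99) ≈ 9.2967·Δt.
So d_A = 225.65, d_B = 207.56, d_C = 283.16 km.
Circle about each station: (x − 85.8)² + (y − 89.6)² = 225.65²; (x + 125.2)² + (y + 156.9)² = 207.56²; (x − 3.3)² + (y − 136.2)² = 283.16².
Subtracting pairs of circle equations eliminates x²+y² and gives linear equations (the radical axes):
-422.0 x − 493.0 y = 32739.62
-165.0 x + 93.2 y = -26090.13
Solving the 2×2 system: x ≈ 81.3, y ≈ -136.0 km.
Check against A (with the unrounded x, y): √((x − 85.8)²+(y − 89.6)²) = 225.65 ≈ 225.65 km. ✓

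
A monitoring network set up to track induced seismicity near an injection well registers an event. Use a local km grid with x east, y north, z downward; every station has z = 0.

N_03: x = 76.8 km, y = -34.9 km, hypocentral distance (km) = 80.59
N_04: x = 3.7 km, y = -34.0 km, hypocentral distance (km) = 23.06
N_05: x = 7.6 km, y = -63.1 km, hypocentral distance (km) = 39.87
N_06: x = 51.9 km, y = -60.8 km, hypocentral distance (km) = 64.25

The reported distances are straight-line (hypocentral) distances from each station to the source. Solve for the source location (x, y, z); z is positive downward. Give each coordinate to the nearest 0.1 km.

(-0.5, -31.2, 22.5)

Each station gives a sphere (x−x_i)² + (y−y_i)² + z² = d_i² (stations at z=0).
Subtracting the N_03 sphere from N_04 and N_05: z² cancels, leaving linear equations in x and y:
-146.2 x + 1.8 y = 16.42
-138.4 x − 56.4 y = 1828.25
Solving: x ≈ -0.496, y ≈ -31.198 km (keep extra digits for the depth step; rounded: -0.5, -31.2).
Then from the N_03 sphere: z² = 80.59² − (x − 76.8)² − (y + 34.9)² with x = -0.496, y = -31.198, so z ≈ 22.503 ≈ 22.5 km.
Check against N_06 (with the unrounded solution): distance 64.25 ≈ 64.25 km. ✓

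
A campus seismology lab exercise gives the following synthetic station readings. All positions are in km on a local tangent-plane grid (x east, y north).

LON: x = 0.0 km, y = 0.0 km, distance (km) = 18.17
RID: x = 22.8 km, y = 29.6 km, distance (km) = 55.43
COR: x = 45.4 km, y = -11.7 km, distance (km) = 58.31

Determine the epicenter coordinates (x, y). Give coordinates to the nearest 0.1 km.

Circle about each station: x² + y² = 18.17²; (x − 22.8)² + (y − 29.6)² = 55.43²; (x − 45.4)² + (y + 11.7)² = 58.31².
Subtracting the LON equation from the RID and COR equations removes the quadratic terms:
45.6 x + 59.2 y = -1346.34
90.8 x − 23.4 y = -871.86
Solving the 2×2 system: x ≈ -12.9, y ≈ -12.8 km.

(-12.9, -12.8)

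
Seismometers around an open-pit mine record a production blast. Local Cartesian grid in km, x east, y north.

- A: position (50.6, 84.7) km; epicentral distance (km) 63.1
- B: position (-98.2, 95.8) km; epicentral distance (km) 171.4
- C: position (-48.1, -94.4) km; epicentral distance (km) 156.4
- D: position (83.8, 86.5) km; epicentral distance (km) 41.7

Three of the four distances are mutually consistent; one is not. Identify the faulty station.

D

Solve using three stations at a time. Using A, B, C (subtract circle equations pairwise → linear system) gives (x, y) ≈ (56.4, 21.9).
Distances from that point to each station vs reported:
  A: calculated 63.1 vs reported 63.1 → residual 0.0 km
  B: calculated 171.4 vs reported 171.4 → residual 0.0 km
  C: calculated 156.4 vs reported 156.4 → residual 0.0 km
  D: calculated 70.1 vs reported 41.7 → residual 28.4 km
A, B, C are mutually consistent (residuals ≈ 0); D is off by 28.4 km.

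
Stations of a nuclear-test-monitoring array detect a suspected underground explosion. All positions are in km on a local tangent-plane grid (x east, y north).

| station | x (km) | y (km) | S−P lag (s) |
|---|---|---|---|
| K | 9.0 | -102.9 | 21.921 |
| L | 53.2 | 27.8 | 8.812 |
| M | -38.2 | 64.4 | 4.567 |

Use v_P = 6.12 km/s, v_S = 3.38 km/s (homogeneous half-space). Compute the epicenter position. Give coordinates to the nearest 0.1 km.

Distance from S−P lag: d = Δt · v_P v_S / (v_P − v_S) = Δt · (6.12·3.38)/(6.12−3.38) ≈ 7.5495·Δt.
So d_K = 165.49, d_L = 66.53, d_M = 34.48 km.
Circle about each station: (x − 9.0)² + (y + 102.9)² = 165.49²; (x − 53.2)² + (y − 27.8)² = 66.53²; (x + 38.2)² + (y − 64.4)² = 34.48².
Subtracting pairs of circle equations eliminates x²+y² and gives linear equations (the radical axes):
88.4 x + 261.4 y = 15894.37
-94.4 x + 334.6 y = 21135.26
Solving the 2×2 system: x ≈ -3.8, y ≈ 62.1 km.
Check against K (with the unrounded x, y): √((x − 9.0)²+(y + 102.9)²) = 165.49 ≈ 165.49 km. ✓

-3.8 km east, 62.1 km north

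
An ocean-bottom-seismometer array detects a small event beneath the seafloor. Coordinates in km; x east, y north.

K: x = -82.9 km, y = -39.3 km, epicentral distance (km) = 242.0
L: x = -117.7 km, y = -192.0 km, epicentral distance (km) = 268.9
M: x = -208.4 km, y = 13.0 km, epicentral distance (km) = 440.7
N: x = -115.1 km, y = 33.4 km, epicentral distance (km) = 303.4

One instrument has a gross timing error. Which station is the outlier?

Solve using three stations at a time. Using K, L, N (subtract circle equations pairwise → linear system) gives (x, y) ≈ (143.0, -126.1).
Distances from that point to each station vs reported:
  K: calculated 242.0 vs reported 242.0 → residual 0.0 km
  L: calculated 268.9 vs reported 268.9 → residual 0.0 km
  M: calculated 377.9 vs reported 440.7 → residual 62.8 km
  N: calculated 303.4 vs reported 303.4 → residual 0.0 km
K, L, N are mutually consistent (residuals ≈ 0); M is off by 62.8 km.

M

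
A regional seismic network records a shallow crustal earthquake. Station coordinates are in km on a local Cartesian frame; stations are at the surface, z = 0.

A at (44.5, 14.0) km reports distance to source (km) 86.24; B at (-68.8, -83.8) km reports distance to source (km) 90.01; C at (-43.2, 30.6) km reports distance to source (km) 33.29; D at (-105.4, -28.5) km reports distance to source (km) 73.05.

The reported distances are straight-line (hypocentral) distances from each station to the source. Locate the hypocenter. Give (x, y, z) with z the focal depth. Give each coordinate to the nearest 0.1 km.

x ≈ -39.6 km, y ≈ 0.3 km, depth ≈ 13.3 km

Each station gives a sphere (x−x_i)² + (y−y_i)² + z² = d_i² (stations at z=0).
Subtracting the A sphere from B and C: z² cancels, leaving linear equations in x and y:
-226.6 x − 195.6 y = 8915.17
-175.4 x + 33.2 y = 6955.46
Solving: x ≈ -39.599, y ≈ 0.296 km (keep extra digits for the depth step; rounded: -39.6, 0.3).
Then from the A sphere: z² = 86.24² − (x − 44.5)² − (y − 14.0)² with x = -39.599, y = 0.296, so z ≈ 13.300 ≈ 13.3 km.
Check against D (with the unrounded solution): distance 73.05 ≈ 73.05 km. ✓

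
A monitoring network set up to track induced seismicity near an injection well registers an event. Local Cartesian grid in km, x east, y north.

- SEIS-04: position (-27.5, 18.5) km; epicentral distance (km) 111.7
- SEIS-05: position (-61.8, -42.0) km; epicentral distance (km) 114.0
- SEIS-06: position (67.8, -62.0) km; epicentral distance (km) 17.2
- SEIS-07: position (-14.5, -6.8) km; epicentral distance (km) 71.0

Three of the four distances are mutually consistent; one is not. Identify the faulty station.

Solve using three stations at a time. Using SEIS-04, SEIS-05, SEIS-06 (subtract circle equations pairwise → linear system) gives (x, y) ≈ (50.5, -61.4).
Distances from that point to each station vs reported:
  SEIS-04: calculated 111.7 vs reported 111.7 → residual 0.0 km
  SEIS-05: calculated 114.0 vs reported 114.0 → residual 0.0 km
  SEIS-06: calculated 17.3 vs reported 17.2 → residual 0.1 km
  SEIS-07: calculated 84.9 vs reported 71.0 → residual 13.9 km
SEIS-04, SEIS-05, SEIS-06 are mutually consistent (residuals ≈ 0); SEIS-07 is off by 13.9 km.

SEIS-07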